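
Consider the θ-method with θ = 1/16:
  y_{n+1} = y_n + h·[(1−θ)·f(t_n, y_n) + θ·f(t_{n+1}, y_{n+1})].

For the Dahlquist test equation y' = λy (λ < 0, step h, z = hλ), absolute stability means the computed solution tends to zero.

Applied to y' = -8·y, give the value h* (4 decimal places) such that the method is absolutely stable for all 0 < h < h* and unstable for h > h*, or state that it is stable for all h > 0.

Test eqn y'=λy, z=hλ:
  y_{n+1} = y_n + z·[15/16·y_n + 1/16·y_{n+1}] ⇒ (1 − 1/16z)y_{n+1} = (1 + 15/16z)y_n
  ⇒ R(z) = (1 + 15/16z)/(1 − 1/16z).

Solve |R(x)|<1 on ℝ⁻.
x=-1.46: |R|=0.3379
R=−1: 1+15/16x = −1+1/16x ⇒ -7/8x=2 ⇒ x=2/(-7/8)=-2.2857
Confirm numerically:
  x=-2.116: |R|=0.86885 <1
  x=-1.966: |R|=0.75086 <1
  x=-1.848: |R|=0.65666 <1
  x=-1.143: |R|=0.06679 <1
  x=-2.820: |R|=1.39745 >1
  x=-2.621: |R|=1.25208 >1
So |R|<1 on (-2.2857, 0).

(-2.2857,0); λ=-8 ⇒ h* = (16/7)/8 = 0.2857.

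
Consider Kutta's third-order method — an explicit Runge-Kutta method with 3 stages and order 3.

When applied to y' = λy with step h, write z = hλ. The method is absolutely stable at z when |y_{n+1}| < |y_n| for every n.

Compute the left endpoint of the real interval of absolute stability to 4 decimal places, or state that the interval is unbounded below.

With y'=λy (z=hλ):
  order 3, 3-stage ⇒ R(z)=1+z+z^2/2+z^3/6
  (e.g. R(-1.01)=0.32833, |R|=0.32833)

Find x<0 with |R(x)|<1.
x=-1.01: |R|=0.3283
|R(-2.28)|=0.6562 |R(-1.37)|=0.1399 |R(-1.16)|=0.2527
Bisect:
  x_lo=-2.9868 |R|=1.9672  x_hi=-0.2090 |R|=0.8113
  mid=-1.59790 |R|=0.00124 →hi
  mid=-2.29236 |R|=0.67260 →hi
  mid=-2.63959 |R|=1.22107 →lo
  mid=-2.46598 |R|=0.92474 →hi
  mid=-2.55278 |R|=1.06706 →lo
  mid=-2.50938 |R|=0.99448 →hi
  mid=-2.53108 |R|=1.03041 →lo
  mid=-2.52023 |R|=1.01235 →lo
  mid=-2.51481 |R|=1.00339 →lo
  mid=-2.51209 |R|=0.99893 →hi
  ...
  [-2.51277,-2.51260] ⇒ x*=-2.5127
So |R|<1 on (-2.5127, 0).

left endpoint -2.5127.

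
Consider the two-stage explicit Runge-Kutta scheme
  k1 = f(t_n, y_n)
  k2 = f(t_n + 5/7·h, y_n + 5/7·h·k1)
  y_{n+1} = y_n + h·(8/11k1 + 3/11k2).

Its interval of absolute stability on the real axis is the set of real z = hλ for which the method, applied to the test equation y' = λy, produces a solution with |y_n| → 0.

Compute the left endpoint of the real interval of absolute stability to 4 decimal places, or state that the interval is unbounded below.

Set f=λy, z=hλ:
  k1=λy_n ⇒ h·k1=z·y_n;  k2=λ(1+5/7z)y_n ⇒ h·k2=z(1+5/7z)y_n
  y_{n+1}/y_n = 1 + 8/11z + 3/11z(1+5/7z) = 1 + z + 15/77z²
  Hence R(z) = 1 + z + 15/77z².

Need |R(x)|<1, x<0.
x=-1.33: |R|=0.0146
R=1: x+15/77x²=0 ⇒ x=−77/15=-5.1333; min R=1−1/(4·15/77)=-0.2833>−1
Confirm numerically:
  x=-4.726: |R|=0.62499 <1
  x=-4.198: |R|=0.23509 <1
  x=-3.044: |R|=0.23895 <1
  x=-2.346: |R|=0.27385 <1
  x=-5.648: |R|=1.56627 >1
  x=-5.396: |R|=1.27611 >1
Interval (-5.1333, 0).

z* = -5.1333.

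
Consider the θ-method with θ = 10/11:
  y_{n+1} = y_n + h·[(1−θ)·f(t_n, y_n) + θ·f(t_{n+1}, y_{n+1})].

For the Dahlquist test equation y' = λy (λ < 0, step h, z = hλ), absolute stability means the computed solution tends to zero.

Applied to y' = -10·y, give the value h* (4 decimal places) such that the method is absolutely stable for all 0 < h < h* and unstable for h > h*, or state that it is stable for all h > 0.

On y'=λy, z=hλ:
  y_{n+1} = y_n + z·[1/11·y_n + 10/11·y_{n+1}] ⇒ (1 − 10/11z)y_{n+1} = (1 + 1/11z)y_n
  so R(z) = (1 + 1/11z)/(1 − 10/11z).

Boundary: |R(x)|=1, x<0.
x=-1.44: |R|=0.3764
x=-2: |R|=0.2903
x=-10: |R|=0.0090
x=-100: |R|=0.0880
θ=10/11≥1/2 ⇒ |1+1/11x|<|1−10/11x| ∀x<0 ⇒ unbounded interval.

unbounded; (−∞, 0). Any h>0 works for λ=-10.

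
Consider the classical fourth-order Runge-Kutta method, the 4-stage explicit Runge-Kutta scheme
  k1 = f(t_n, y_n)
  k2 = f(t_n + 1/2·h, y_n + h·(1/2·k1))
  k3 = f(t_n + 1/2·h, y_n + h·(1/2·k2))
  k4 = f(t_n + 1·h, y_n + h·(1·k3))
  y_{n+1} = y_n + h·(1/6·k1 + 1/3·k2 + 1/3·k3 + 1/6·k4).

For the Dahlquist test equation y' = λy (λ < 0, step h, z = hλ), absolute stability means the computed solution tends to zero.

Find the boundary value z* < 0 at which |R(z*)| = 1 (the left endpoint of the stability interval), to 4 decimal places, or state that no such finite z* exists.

On y'=λy, z=hλ:
  order 4, 4-stage ⇒ R(z)=1+z+z^2/2+z^3/6+z^4/24
  (e.g. R(-1.09)=0.34703, |R|=0.34703)

Solve |R(x)|<1 on ℝ⁻.
x=-1.09: |R|=0.3470
|R(-2.61)|=0.7663 |R(-1.97)|=0.3238 |R(-1.48)|=0.2748
Bisect:
  x_lo=-3.5908 |R|=3.0666  x_hi=-0.1053 |R|=0.9001
  mid=-1.84804 |R|=0.29366 →hi
  mid=-2.71940 |R|=0.90512 →hi
  mid=-3.15509 |R|=1.71651 →lo
  mid=-2.93725 |R|=1.25433 →lo
  mid=-2.82833 |R|=1.06684 →lo
  mid=-2.77386 |R|=0.98291 →hi
  mid=-2.80110 |R|=1.02409 →lo
  mid=-2.78748 |R|=1.00330 →lo
  mid=-2.78067 |R|=0.99306 →hi
  ...
  [-2.78535,-2.78514] ⇒ x*=-2.7853
So |R|<1 on (-2.7853, 0).

left endpoint -2.7853.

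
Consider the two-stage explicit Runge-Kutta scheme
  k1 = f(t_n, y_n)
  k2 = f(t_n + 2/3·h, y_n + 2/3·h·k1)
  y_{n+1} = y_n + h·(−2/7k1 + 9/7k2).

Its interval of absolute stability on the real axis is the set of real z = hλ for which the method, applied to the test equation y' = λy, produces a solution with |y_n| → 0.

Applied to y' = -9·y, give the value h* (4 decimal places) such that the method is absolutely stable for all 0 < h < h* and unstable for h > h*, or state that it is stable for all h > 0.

(-1.1667,0); λ=-9 ⇒ h* = (7/6)/9 = 0.1296.

With y'=λy (z=hλ):
  k1=λy_n ⇒ h·k1=z·y_n;  k2=λ(1+2/3z)y_n ⇒ h·k2=z(1+2/3z)y_n
  y_{n+1}/y_n = 1 − 2/7z + 9/7z(1+2/3z) = 1 + z + 6/7z²
  R(z) = 1 + z + 6/7z².

Solve |R(x)|<1 on ℝ⁻.
x=-1.59: |R|=1.5769
R=1: x+6/7x²=0 ⇒ x=−7/6=-1.1667; min R=1−1/(4·6/7)=0.7083>−1
Confirm numerically:
  x=-1.043: |R|=0.88944 <1
  x=-0.930: |R|=0.81134 <1
  x=-0.618: |R|=0.70936 <1
  x=-1.757: |R|=1.88904 >1
  x=-1.470: |R|=1.38220 >1
Interval (-1.1667, 0).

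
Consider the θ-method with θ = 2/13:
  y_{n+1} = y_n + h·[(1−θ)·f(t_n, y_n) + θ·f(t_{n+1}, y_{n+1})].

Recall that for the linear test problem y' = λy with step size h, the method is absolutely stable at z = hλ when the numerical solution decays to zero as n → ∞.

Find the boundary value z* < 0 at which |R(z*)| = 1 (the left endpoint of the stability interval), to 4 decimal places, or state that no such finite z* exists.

With y'=λy (z=hλ):
  y_{n+1} = y_n + z·[11/13·y_n + 2/13·y_{n+1}] ⇒ (1 − 2/13z)y_{n+1} = (1 + 11/13z)y_n
  R(z) = (1 + 11/13z)/(1 − 2/13z).

Find x<0 with |R(x)|<1.
x=-1.44: |R|=0.1788
R=−1: 1+11/13x = −1+2/13x ⇒ -9/13x=2 ⇒ x=2/(-9/13)=-2.8889
Confirm numerically:
  x=-2.312: |R|=0.70540 <1
  x=-2.120: |R|=0.59861 <1
  x=-1.280: |R|=0.06941 <1
  x=-3.273: |R|=1.17686 >1
  x=-3.156: |R|=1.12448 >1
So |R|<1 on (-2.8889, 0).

left endpoint -2.8889.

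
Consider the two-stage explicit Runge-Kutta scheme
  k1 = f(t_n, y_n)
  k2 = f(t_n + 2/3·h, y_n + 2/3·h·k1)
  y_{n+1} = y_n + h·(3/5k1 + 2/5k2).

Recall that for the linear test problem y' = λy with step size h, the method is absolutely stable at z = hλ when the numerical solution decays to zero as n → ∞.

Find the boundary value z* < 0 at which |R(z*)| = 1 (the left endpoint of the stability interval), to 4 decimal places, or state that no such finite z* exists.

With y'=λy (z=hλ):
  k1=λy_n ⇒ h·k1=z·y_n;  k2=λ(1+2/3z)y_n ⇒ h·k2=z(1+2/3z)y_n
  y_{n+1}/y_n = 1 + 3/5z + 2/5z(1+2/3z) = 1 + z + 4/15z²
  R(z) = 1 + z + 4/15z².

Boundary: |R(x)|=1, x<0.
x=-0.65: |R|=0.4627
R=1: x+4/15x²=0 ⇒ x=−15/4=-3.7500; min R=1−1/(4·4/15)=0.0625>−1
Confirm numerically:
  x=-2.446: |R|=0.14944 <1
  x=-2.369: |R|=0.12758 <1
  x=-1.980: |R|=0.06544 <1
  x=-3.828: |R|=1.07962 >1
  x=-3.807: |R|=1.05787 >1
Stable set (-3.7500, 0).

z* = -3.7500.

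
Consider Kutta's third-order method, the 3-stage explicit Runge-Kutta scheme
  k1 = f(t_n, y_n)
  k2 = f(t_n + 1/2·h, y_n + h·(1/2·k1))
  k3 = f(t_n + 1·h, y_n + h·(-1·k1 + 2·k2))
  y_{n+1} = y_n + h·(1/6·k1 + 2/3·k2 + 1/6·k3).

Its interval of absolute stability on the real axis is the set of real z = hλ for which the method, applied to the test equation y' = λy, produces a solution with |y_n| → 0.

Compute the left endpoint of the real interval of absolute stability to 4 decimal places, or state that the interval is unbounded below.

With y'=λy (z=hλ):
  order 3, 3-stage ⇒ R(z)=1+z+z^2/2+z^3/6
  (e.g. R(-1.19)=0.23719, |R|=0.23719)

Need |R(x)|<1, x<0.
x=-1.19: |R|=0.2372
|R(-2.57)|=1.0966 |R(-1.03)|=0.3183 |R(-0.67)|=0.5043
Bisect:
  x_lo=-3.1570 |R|=2.4179  x_hi=-0.3329 |R|=0.7164
  mid=-1.74496 |R|=0.10805 →hi
  mid=-2.45099 |R|=0.90131 →hi
  mid=-2.80401 |R|=1.54719 →lo
  mid=-2.62750 |R|=1.19890 →lo
  mid=-2.53925 |R|=1.04411 →lo
  mid=-2.49512 |R|=0.97126 →hi
  mid=-2.51719 |R|=1.00732 →lo
  mid=-2.50615 |R|=0.98919 →hi
  mid=-2.51167 |R|=0.99823 →hi
  ...
  [-2.51288,-2.51270] ⇒ x*=-2.5127
So |R|<1 on (-2.5127, 0).

left endpoint -2.5127.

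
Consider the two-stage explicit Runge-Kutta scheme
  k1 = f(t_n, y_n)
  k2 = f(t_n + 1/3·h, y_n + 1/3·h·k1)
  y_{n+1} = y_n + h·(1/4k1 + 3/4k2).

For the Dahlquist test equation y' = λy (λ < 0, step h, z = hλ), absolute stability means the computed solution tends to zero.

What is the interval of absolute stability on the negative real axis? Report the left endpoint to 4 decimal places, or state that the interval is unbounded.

z∈(-4.0000,0).

Test eqn y'=λy, z=hλ:
  k1=λy_n ⇒ h·k1=z·y_n;  k2=λ(1+1/3z)y_n ⇒ h·k2=z(1+1/3z)y_n
  y_{n+1}/y_n = 1 + 1/4z + 3/4z(1+1/3z) = 1 + z + 1/4z²
  ⇒ R(z) = 1 + z + 1/4z².

Boundary: |R(x)|=1, x<0.
x=-1.65: |R|=0.0306
R=1: x+1/4x²=0 ⇒ x=−4=-4.0000; min R=1−1/(4·1/4)=0.0000>−1
Confirm numerically:
  x=-3.328: |R|=0.44090 <1
  x=-3.289: |R|=0.41538 <1
  x=-1.939: |R|=0.00093 <1
  x=-1.903: |R|=0.00235 <1
  x=-4.338: |R|=1.36656 >1
  x=-4.269: |R|=1.28709 >1
  x=-4.212: |R|=1.22324 >1
So |R|<1 on (-4.0000, 0).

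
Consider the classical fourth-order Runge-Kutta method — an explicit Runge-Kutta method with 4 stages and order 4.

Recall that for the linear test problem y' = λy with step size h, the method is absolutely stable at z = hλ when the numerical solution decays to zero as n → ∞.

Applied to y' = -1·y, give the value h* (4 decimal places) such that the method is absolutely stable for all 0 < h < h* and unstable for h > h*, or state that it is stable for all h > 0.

(-2.7853,0); λ=-1 ⇒ h* = 2.7853.

Test eqn y'=λy, z=hλ:
  order 4, 4-stage ⇒ R(z)=1+z+z^2/2+z^3/6+z^4/24
  (e.g. R(-0.87)=0.42257, |R|=0.42257)

Need |R(x)|<1, x<0.
x=-0.87: |R|=0.4226
|R(-1.51)|=0.2728 |R(-0.73)|=0.4834 |R(-0.52)|=0.5948
Bisect:
  x_lo=-3.1847 |R|=1.7893  x_hi=-0.0972 |R|=0.9074
  mid=-1.64095 |R|=0.27109 →hi
  mid=-2.41284 |R|=0.56910 →hi
  mid=-2.79879 |R|=1.02054 →lo
  mid=-2.60582 |R|=0.76145 →hi
  mid=-2.70230 |R|=0.88192 →hi
  mid=-2.75055 |R|=0.94886 →hi
  mid=-2.77467 |R|=0.98410 →hi
  ...
  [-2.78541,-2.78522] ⇒ x*=-2.7853
Interval (-2.7853, 0).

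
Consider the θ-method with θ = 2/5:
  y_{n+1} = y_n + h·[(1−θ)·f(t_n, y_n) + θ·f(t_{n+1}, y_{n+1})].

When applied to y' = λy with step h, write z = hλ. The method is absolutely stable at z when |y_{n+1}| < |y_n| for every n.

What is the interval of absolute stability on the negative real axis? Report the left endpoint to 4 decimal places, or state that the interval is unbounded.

Test eqn y'=λy, z=hλ:
  y_{n+1} = y_n + z·[3/5·y_n + 2/5·y_{n+1}] ⇒ (1 − 2/5z)y_{n+1} = (1 + 3/5z)y_n
  Hence R(z) = (1 + 3/5z)/(1 − 2/5z).

Boundary: |R(x)|=1, x<0.
x=-1.51: |R|=0.0586
R=−1: 1+3/5x = −1+2/5x ⇒ -1/5x=2 ⇒ x=2/(-1/5)=-10.0000
Confirm numerically:
  x=-6.931: |R|=0.83729 <1
  x=-6.850: |R|=0.83155 <1
  x=-6.402: |R|=0.79791 <1
  x=-6.046: |R|=0.76866 <1
  x=-10.308: |R|=1.01202 >1
  x=-10.244: |R|=1.00957 >1
Stable set (-10.0000, 0).

(-10.0000, 0).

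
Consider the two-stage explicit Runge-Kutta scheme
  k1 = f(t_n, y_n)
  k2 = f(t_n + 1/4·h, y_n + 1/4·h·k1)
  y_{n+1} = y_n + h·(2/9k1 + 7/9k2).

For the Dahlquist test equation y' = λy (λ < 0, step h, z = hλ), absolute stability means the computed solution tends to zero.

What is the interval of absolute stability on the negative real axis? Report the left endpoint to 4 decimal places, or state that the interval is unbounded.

On y'=λy, z=hλ:
  k1=λy_n ⇒ h·k1=z·y_n;  k2=λ(1+1/4z)y_n ⇒ h·k2=z(1+1/4z)y_n
  y_{n+1}/y_n = 1 + 2/9z + 7/9z(1+1/4z) = 1 + z + 7/36z²
  so R(z) = 1 + z + 7/36z².

Find x<0 with |R(x)|<1.
x=-0.68: |R|=0.4099
R=1: x+7/36x²=0 ⇒ x=−36/7=-5.1429; min R=1−1/(4·7/36)=-0.2857>−1
Confirm numerically:
  x=-4.821: |R|=0.69829 <1
  x=-3.766: |R|=0.00824 <1
  x=-2.984: |R|=0.25262 <1
  x=-2.741: |R|=0.28012 <1
  x=-5.394: |R|=1.26341 >1
  x=-5.256: |R|=1.11563 >1
  x=-5.165: |R|=1.02224 >1
Stable set (-5.1429, 0).

(-5.1429, 0).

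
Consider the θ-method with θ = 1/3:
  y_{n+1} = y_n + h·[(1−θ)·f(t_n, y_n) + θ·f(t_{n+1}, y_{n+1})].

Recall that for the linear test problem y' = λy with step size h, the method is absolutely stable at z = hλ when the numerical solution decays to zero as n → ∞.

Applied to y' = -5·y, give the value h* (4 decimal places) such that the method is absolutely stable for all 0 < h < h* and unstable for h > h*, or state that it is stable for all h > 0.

(-6.0000,0); λ=-5 ⇒ h* = (6)/5 = 1.2000.

Test eqn y'=λy, z=hλ:
  y_{n+1} = y_n + z·[2/3·y_n + 1/3·y_{n+1}] ⇒ (1 − 1/3z)y_{n+1} = (1 + 2/3z)y_n
  Hence R(z) = (1 + 2/3z)/(1 − 1/3z).

Boundary: |R(x)|=1, x<0.
x=-1.46: |R|=0.0179
R=−1: 1+2/3x = −1+1/3x ⇒ -1/3x=2 ⇒ x=2/(-1/3)=-6.0000
Confirm numerically:
  x=-5.904: |R|=0.98922 <1
  x=-5.115: |R|=0.89094 <1
  x=-3.357: |R|=0.58424 <1
  x=-2.522: |R|=0.37016 <1
  x=-6.569: |R|=1.05946 >1
  x=-6.516: |R|=1.05422 >1
  x=-6.254: |R|=1.02745 >1
Stable set (-6.0000, 0).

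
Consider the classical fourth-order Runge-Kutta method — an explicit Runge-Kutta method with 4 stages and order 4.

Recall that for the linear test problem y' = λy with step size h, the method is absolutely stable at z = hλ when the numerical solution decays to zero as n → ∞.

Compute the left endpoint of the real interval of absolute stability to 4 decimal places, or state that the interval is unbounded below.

left endpoint -2.7853.

On y'=λy, z=hλ:
  order 4, 4-stage ⇒ R(z)=1+z+z^2/2+z^3/6+z^4/24
  (e.g. R(-1.3)=0.29784, |R|=0.29784)

Need |R(x)|<1, x<0.
x=-1.3: |R|=0.2978
|R(-2.71)|=0.8923 |R(-2.37)|=0.5343 |R(-0.92)|=0.4033
Bisect:
  x_lo=-3.1615 |R|=1.7320  x_hi=-0.0762 |R|=0.9266
  mid=-1.61884 |R|=0.27057 →hi
  mid=-2.39017 |R|=0.55037 →hi
  mid=-2.77583 |R|=0.98583 →hi
  mid=-2.96866 |R|=1.31355 →lo
  mid=-2.87225 |R|=1.13921 →lo
  mid=-2.82404 |R|=1.06001 →lo
  mid=-2.79994 |R|=1.02230 →lo
  mid=-2.78788 |R|=1.00391 →lo
  mid=-2.78186 |R|=0.99483 →hi
  mid=-2.78487 |R|=0.99936 →hi
  ...
  [-2.78544,-2.78525] ⇒ x*=-2.7853
Stable set (-2.7853, 0).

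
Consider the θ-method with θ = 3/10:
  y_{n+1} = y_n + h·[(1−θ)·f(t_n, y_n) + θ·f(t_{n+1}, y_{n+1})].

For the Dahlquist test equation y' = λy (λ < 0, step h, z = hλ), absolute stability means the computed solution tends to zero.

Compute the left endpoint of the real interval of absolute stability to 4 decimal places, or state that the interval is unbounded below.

z* = -5.0000.

Test eqn y'=λy, z=hλ:
  y_{n+1} = y_n + z·[7/10·y_n + 3/10·y_{n+1}] ⇒ (1 − 3/10z)y_{n+1} = (1 + 7/10z)y_n
  ⇒ R(z) = (1 + 7/10z)/(1 − 3/10z).

Need |R(x)|<1, x<0.
x=-0.3: |R|=0.7248
R=−1: 1+7/10x = −1+3/10x ⇒ -2/5x=2 ⇒ x=2/(-2/5)=-5.0000
Confirm numerically:
  x=-3.321: |R|=0.66358 <1
  x=-3.165: |R|=0.62349 <1
  x=-2.666: |R|=0.48128 <1
  x=-2.407: |R|=0.39771 <1
  x=-5.524: |R|=1.07888 >1
  x=-5.471: |R|=1.07133 >1
  x=-5.436: |R|=1.06629 >1
Interval (-5.0000, 0).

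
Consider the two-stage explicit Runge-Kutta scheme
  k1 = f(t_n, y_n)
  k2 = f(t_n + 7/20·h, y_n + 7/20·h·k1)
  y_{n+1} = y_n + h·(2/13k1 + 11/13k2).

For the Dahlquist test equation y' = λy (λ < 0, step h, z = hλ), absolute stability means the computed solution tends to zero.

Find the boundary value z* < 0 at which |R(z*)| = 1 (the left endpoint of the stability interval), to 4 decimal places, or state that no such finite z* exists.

Set f=λy, z=hλ:
  k1=λy_n ⇒ h·k1=z·y_n;  k2=λ(1+7/20z)y_n ⇒ h·k2=z(1+7/20z)y_n
  y_{n+1}/y_n = 1 + 2/13z + 11/13z(1+7/20z) = 1 + z + 77/260z²
  ⇒ R(z) = 1 + z + 77/260z².

Need |R(x)|<1, x<0.
x=-1.65: |R|=0.1563
R=1: x+77/260x²=0 ⇒ x=−260/77=-3.3766; min R=1−1/(4·77/260)=0.1558>−1
Confirm numerically:
  x=-2.806: |R|=0.52581 <1
  x=-2.269: |R|=0.25571 <1
  x=-2.087: |R|=0.20292 <1
  x=-3.889: |R|=1.59013 >1
  x=-3.666: |R|=1.31418 >1
  x=-3.570: |R|=1.20445 >1
So |R|<1 on (-3.3766, 0).

z* = -3.3766.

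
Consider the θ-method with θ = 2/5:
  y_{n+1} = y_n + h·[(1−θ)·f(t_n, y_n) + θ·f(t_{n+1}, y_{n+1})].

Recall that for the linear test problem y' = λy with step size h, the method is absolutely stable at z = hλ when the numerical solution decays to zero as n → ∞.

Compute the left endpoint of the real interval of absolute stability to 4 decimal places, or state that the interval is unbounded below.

On y'=λy, z=hλ:
  y_{n+1} = y_n + z·[3/5·y_n + 2/5·y_{n+1}] ⇒ (1 − 2/5z)y_{n+1} = (1 + 3/5z)y_n
  so R(z) = (1 + 3/5z)/(1 − 2/5z).

Find x<0 with |R(x)|<1.
x=-1.75: |R|=0.0294
R=−1: 1+3/5x = −1+2/5x ⇒ -1/5x=2 ⇒ x=2/(-1/5)=-10.0000
Confirm numerically:
  x=-7.202: |R|=0.85580 <1
  x=-7.039: |R|=0.84480 <1
  x=-4.367: |R|=0.58985 <1
  x=-10.185: |R|=1.00729 >1
  x=-10.032: |R|=1.00128 >1
Interval (-10.0000, 0).

left endpoint -10.0000.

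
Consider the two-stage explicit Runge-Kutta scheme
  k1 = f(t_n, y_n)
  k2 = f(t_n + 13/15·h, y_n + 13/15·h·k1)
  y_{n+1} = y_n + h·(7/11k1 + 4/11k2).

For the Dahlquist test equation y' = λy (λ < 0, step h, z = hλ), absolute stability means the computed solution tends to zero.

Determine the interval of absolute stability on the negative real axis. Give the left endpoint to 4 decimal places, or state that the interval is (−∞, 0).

On y'=λy, z=hλ:
  k1=λy_n ⇒ h·k1=z·y_n;  k2=λ(1+13/15z)y_n ⇒ h·k2=z(1+13/15z)y_n
  y_{n+1}/y_n = 1 + 7/11z + 4/11z(1+13/15z) = 1 + z + 52/165z²
  Hence R(z) = 1 + z + 52/165z².

Solve |R(x)|<1 on ℝ⁻.
x=-0.55: |R|=0.5453
R=1: x+52/165x²=0 ⇒ x=−165/52=-3.1731; min R=1−1/(4·52/165)=0.2067>−1
Confirm numerically:
  x=-2.895: |R|=0.74629 <1
  x=-1.846: |R|=0.22795 <1
  x=-1.483: |R|=0.21011 <1
  x=-1.433: |R|=0.21416 <1
  x=-3.694: |R|=1.60644 >1
  x=-3.662: |R|=1.56426 >1
  x=-3.652: |R|=1.55121 >1
Stable set (-3.1731, 0).

(-3.1731, 0).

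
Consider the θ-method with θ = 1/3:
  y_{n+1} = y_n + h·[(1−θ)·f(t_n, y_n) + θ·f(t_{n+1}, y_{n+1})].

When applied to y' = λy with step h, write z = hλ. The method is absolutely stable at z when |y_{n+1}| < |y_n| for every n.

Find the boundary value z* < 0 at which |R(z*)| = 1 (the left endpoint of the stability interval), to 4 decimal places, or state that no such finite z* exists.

left endpoint -6.0000.

On y'=λy, z=hλ:
  y_{n+1} = y_n + z·[2/3·y_n + 1/3·y_{n+1}] ⇒ (1 − 1/3z)y_{n+1} = (1 + 2/3z)y_n
  so R(z) = (1 + 2/3z)/(1 − 1/3z).

Boundary: |R(x)|=1, x<0.
x=-0.74: |R|=0.4064
R=−1: 1+2/3x = −1+1/3x ⇒ -1/3x=2 ⇒ x=2/(-1/3)=-6.0000
Confirm numerically:
  x=-4.220: |R|=0.75346 <1
  x=-3.794: |R|=0.67530 <1
  x=-2.992: |R|=0.49800 <1
  x=-6.400: |R|=1.04255 >1
  x=-6.181: |R|=1.01971 >1
Interval (-6.0000, 0).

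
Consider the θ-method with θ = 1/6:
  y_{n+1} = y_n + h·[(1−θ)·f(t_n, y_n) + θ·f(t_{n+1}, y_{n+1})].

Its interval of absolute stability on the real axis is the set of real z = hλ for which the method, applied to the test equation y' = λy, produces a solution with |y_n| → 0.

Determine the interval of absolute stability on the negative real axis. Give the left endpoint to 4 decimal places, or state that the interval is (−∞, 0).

On y'=λy, z=hλ:
  y_{n+1} = y_n + z·[5/6·y_n + 1/6·y_{n+1}] ⇒ (1 − 1/6z)y_{n+1} = (1 + 5/6z)y_n
  R(z) = (1 + 5/6z)/(1 − 1/6z).

Solve |R(x)|<1 on ℝ⁻.
x=-1.25: |R|=0.0345
R=−1: 1+5/6x = −1+1/6x ⇒ -2/3x=2 ⇒ x=2/(-2/3)=-3.0000
Confirm numerically:
  x=-2.843: |R|=0.92898 <1
  x=-2.819: |R|=0.91790 <1
  x=-2.742: |R|=0.88195 <1
  x=-2.610: |R|=0.81882 <1
  x=-3.534: |R|=1.22404 >1
  x=-3.364: |R|=1.15549 >1
  x=-3.337: |R|=1.14437 >1
Interval (-3.0000, 0).

z∈(-3.0000,0).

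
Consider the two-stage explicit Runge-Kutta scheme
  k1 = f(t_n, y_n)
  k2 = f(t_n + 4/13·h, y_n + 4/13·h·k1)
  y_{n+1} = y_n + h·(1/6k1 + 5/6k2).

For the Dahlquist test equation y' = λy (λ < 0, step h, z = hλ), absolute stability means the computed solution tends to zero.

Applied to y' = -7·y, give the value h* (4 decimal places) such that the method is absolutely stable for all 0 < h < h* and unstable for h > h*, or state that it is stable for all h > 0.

(-3.9000,0); λ=-7 ⇒ h* = (39/10)/7 = 0.5571.

Test eqn y'=λy, z=hλ:
  k1=λy_n ⇒ h·k1=z·y_n;  k2=λ(1+4/13z)y_n ⇒ h·k2=z(1+4/13z)y_n
  y_{n+1}/y_n = 1 + 1/6z + 5/6z(1+4/13z) = 1 + z + 10/39z²
  so R(z) = 1 + z + 10/39z².

Solve |R(x)|<1 on ℝ⁻.
x=-1.45: |R|=0.0891
R=1: x+10/39x²=0 ⇒ x=−39/10=-3.9000; min R=1−1/(4·10/39)=0.0250>−1
Confirm numerically:
  x=-3.063: |R|=0.34263 <1
  x=-2.981: |R|=0.29755 <1
  x=-2.115: |R|=0.03198 <1
  x=-1.769: |R|=0.03340 <1
  x=-4.496: |R|=1.68708 >1
  x=-4.465: |R|=1.64685 >1
  x=-4.212: |R|=1.33696 >1
Stable set (-3.9000, 0).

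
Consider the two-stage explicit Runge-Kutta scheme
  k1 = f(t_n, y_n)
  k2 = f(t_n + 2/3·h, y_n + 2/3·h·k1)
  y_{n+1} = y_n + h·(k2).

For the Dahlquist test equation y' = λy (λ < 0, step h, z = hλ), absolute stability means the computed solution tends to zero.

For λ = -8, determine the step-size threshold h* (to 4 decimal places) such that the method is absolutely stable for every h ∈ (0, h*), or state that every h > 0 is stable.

(-1.5000,0); λ=-8 ⇒ h* = (3/2)/8 = 0.1875.

Test eqn y'=λy, z=hλ:
  k1=λy_n ⇒ h·k1=z·y_n;  k2=λ(1+2/3z)y_n ⇒ h·k2=z(1+2/3z)y_n
  y_{n+1}/y_n = 1 + z(1+2/3z) = 1 + z + 2/3z²
  R(z) = 1 + z + 2/3z².

Boundary: |R(x)|=1, x<0.
x=-1.42: |R|=0.9243
R=1: x+2/3x²=0 ⇒ x=−3/2=-1.5000; min R=1−1/(4·2/3)=0.6250>−1
Confirm numerically:
  x=-1.425: |R|=0.92875 <1
  x=-1.057: |R|=0.68783 <1
  x=-1.038: |R|=0.68030 <1
  x=-0.884: |R|=0.63697 <1
  x=-1.968: |R|=1.61402 >1
  x=-1.772: |R|=1.32132 >1
So |R|<1 on (-1.5000, 0).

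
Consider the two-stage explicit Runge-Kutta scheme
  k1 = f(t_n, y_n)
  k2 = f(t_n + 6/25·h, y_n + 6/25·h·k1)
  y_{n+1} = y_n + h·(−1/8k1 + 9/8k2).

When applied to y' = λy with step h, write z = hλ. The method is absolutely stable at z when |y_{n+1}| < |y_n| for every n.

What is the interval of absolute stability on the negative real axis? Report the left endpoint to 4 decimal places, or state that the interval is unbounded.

Set f=λy, z=hλ:
  k1=λy_n ⇒ h·k1=z·y_n;  k2=λ(1+6/25z)y_n ⇒ h·k2=z(1+6/25z)y_n
  y_{n+1}/y_n = 1 − 1/8z + 9/8z(1+6/25z) = 1 + z + 27/100z²
  ⇒ R(z) = 1 + z + 27/100z².

Solve |R(x)|<1 on ℝ⁻.
x=-0.84: |R|=0.3505
R=1: x+27/100x²=0 ⇒ x=−100/27=-3.7037; min R=1−1/(4·27/100)=0.0741>−1
Confirm numerically:
  x=-3.619: |R|=0.91723 <1
  x=-2.815: |R|=0.32454 <1
  x=-1.940: |R|=0.07617 <1
  x=-1.866: |R|=0.07413 <1
  x=-4.219: |R|=1.58699 >1
  x=-4.145: |R|=1.49388 >1
  x=-3.897: |R|=1.20338 >1
Stable set (-3.7037, 0).

z∈(-3.7037,0).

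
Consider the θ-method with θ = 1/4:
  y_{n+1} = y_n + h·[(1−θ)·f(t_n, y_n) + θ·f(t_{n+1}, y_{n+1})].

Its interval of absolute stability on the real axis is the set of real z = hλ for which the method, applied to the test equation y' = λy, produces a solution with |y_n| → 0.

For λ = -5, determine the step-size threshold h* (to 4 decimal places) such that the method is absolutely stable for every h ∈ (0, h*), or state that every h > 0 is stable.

(-4.0000,0); λ=-5 ⇒ h* = (4)/5 = 0.8000.

Set f=λy, z=hλ:
  y_{n+1} = y_n + z·[3/4·y_n + 1/4·y_{n+1}] ⇒ (1 − 1/4z)y_{n+1} = (1 + 3/4z)y_n
  R(z) = (1 + 3/4z)/(1 − 1/4z).

Need |R(x)|<1, x<0.
x=-0.37: |R|=0.6613
R=−1: 1+3/4x = −1+1/4x ⇒ -1/2x=2 ⇒ x=2/(-1/2)=-4.0000
Confirm numerically:
  x=-3.946: |R|=0.98641 <1
  x=-3.406: |R|=0.83959 <1
  x=-2.375: |R|=0.49020 <1
  x=-4.489: |R|=1.11521 >1
  x=-4.205: |R|=1.04997 >1
  x=-4.093: |R|=1.02298 >1
So |R|<1 on (-4.0000, 0).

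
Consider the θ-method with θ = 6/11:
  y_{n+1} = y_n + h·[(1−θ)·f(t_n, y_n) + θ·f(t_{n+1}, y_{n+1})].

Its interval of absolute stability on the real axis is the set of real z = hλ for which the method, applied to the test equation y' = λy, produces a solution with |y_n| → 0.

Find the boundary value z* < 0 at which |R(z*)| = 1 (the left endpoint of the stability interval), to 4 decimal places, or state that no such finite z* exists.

Test eqn y'=λy, z=hλ:
  y_{n+1} = y_n + z·[5/11·y_n + 6/11·y_{n+1}] ⇒ (1 − 6/11z)y_{n+1} = (1 + 5/11z)y_n
  R(z) = (1 + 5/11z)/(1 − 6/11z).

Boundary: |R(x)|=1, x<0.
x=-1.19: |R|=0.2784
x=-2: |R|=0.0435
x=-10: |R|=0.5493
x=-100: |R|=0.8003
θ=6/11≥1/2 ⇒ |1+5/11x|<|1−6/11x| ∀x<0 ⇒ stable on all of ℝ⁻.

unbounded; (−∞, 0).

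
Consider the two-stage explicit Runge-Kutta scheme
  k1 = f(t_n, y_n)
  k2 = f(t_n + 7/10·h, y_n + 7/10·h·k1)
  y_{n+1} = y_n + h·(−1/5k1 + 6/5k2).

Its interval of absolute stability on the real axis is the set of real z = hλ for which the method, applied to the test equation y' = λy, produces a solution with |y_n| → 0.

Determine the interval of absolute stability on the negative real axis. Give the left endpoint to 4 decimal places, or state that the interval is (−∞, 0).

z∈(-1.1905,0).

On y'=λy, z=hλ:
  k1=λy_n ⇒ h·k1=z·y_n;  k2=λ(1+7/10z)y_n ⇒ h·k2=z(1+7/10z)y_n
  y_{n+1}/y_n = 1 − 1/5z + 6/5z(1+7/10z) = 1 + z + 21/25z²
  ⇒ R(z) = 1 + z + 21/25z².

Need |R(x)|<1, x<0.
x=-1.48: |R|=1.3599
R=1: x+21/25x²=0 ⇒ x=−25/21=-1.1905; min R=1−1/(4·21/25)=0.7024>−1
Confirm numerically:
  x=-1.112: |R|=0.92670 <1
  x=-0.757: |R|=0.72436 <1
  x=-0.694: |R|=0.71057 <1
  x=-1.541: |R|=1.45373 >1
  x=-1.519: |R|=1.41918 >1
  x=-1.498: |R|=1.38696 >1
Interval (-1.1905, 0).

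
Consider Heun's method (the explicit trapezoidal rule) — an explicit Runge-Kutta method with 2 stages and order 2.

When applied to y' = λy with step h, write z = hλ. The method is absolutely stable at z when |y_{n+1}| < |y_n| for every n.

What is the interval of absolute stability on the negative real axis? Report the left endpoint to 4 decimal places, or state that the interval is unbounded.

z∈(-2.0000,0).

On y'=λy, z=hλ:
  order 2, 2-stage ⇒ R(z)=1+z+z^2/2
  (e.g. R(-1.76)=0.78880, |R|=0.78880)

Solve |R(x)|<1 on ℝ⁻.
x=-1.76: |R|=0.7888
|R(-2.29)|=1.3321 |R(-1.13)|=0.5085 |R(-0.53)|=0.6104
Bisect:
  x_lo=-2.8772 |R|=2.2619  x_hi=-0.3148 |R|=0.7348
  mid=-1.59598 |R|=0.67760 →hi
  mid=-2.23658 |R|=1.26456 →lo
  mid=-1.91628 |R|=0.91978 →hi
  mid=-2.07643 |R|=1.07935 →lo
  mid=-1.99635 |R|=0.99636 →hi
  mid=-2.03639 |R|=1.03705 →lo
  mid=-2.01637 |R|=1.01651 →lo
  mid=-2.00636 |R|=1.00638 →lo
  ...
  [-2.00011,-1.99995] ⇒ x*=-2.0000
So |R|<1 on (-2.0000, 0).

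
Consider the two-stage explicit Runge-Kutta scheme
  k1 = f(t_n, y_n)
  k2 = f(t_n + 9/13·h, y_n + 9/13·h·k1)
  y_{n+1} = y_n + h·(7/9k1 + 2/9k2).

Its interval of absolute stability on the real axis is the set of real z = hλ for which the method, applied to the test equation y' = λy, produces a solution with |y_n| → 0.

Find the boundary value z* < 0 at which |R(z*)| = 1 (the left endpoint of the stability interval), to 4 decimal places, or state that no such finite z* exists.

With y'=λy (z=hλ):
  k1=λy_n ⇒ h·k1=z·y_n;  k2=λ(1+9/13z)y_n ⇒ h·k2=z(1+9/13z)y_n
  y_{n+1}/y_n = 1 + 7/9z + 2/9z(1+9/13z) = 1 + z + 2/13z²
  R(z) = 1 + z + 2/13z².

Need |R(x)|<1, x<0.
x=-1.09: |R|=0.0928
R=1: x+2/13x²=0 ⇒ x=−13/2=-6.5000; min R=1−1/(4·2/13)=-0.6250>−1
Confirm numerically:
  x=-6.361: |R|=0.86397 <1
  x=-4.482: |R|=0.39149 <1
  x=-4.075: |R|=0.52029 <1
  x=-7.036: |R|=1.58020 >1
  x=-6.679: |R|=1.18393 >1
So |R|<1 on (-6.5000, 0).

z* = -6.5000.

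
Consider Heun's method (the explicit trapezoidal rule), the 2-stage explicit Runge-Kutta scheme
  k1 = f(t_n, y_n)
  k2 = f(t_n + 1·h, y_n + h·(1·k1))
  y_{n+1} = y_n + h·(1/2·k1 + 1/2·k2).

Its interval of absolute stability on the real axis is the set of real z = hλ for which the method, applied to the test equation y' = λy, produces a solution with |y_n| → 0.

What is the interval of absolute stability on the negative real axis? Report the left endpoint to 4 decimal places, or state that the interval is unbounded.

Test eqn y'=λy, z=hλ:
  order 2, 2-stage ⇒ R(z)=1+z+z^2/2
  (e.g. R(-0.62)=0.57220, |R|=0.57220)

Boundary: |R(x)|=1, x<0.
x=-0.62: |R|=0.5722
|R(-1.8)|=0.8200 |R(-1.1)|=0.5050 |R(-0.95)|=0.5012
Bisect:
  x_lo=-2.7016 |R|=1.9478  x_hi=-0.3276 |R|=0.7261
  mid=-1.51463 |R|=0.63242 →hi
  mid=-2.10813 |R|=1.11398 →lo
  mid=-1.81138 |R|=0.82917 →hi
  mid=-1.95975 |R|=0.96056 →hi
  mid=-2.03394 |R|=1.03452 →lo
  mid=-1.99685 |R|=0.99685 →hi
  mid=-2.01540 |R|=1.01551 →lo
  mid=-2.00612 |R|=1.00614 →lo
  ...
  [-2.00004,-1.99989] ⇒ x*=-2.0000
Stable set (-2.0000, 0).

z∈(-2.0000,0).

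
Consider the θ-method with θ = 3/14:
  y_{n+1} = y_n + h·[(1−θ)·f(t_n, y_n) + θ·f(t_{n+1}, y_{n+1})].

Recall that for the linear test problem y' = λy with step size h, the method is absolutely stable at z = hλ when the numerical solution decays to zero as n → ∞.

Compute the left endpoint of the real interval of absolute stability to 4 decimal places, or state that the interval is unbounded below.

With y'=λy (z=hλ):
  y_{n+1} = y_n + z·[11/14·y_n + 3/14·y_{n+1}] ⇒ (1 − 3/14z)y_{n+1} = (1 + 11/14z)y_n
  so R(z) = (1 + 11/14z)/(1 − 3/14z).

Boundary: |R(x)|=1, x<0.
x=-1.1: |R|=0.1098
R=−1: 1+11/14x = −1+3/14x ⇒ -4/7x=2 ⇒ x=2/(-4/7)=-3.5000
Confirm numerically:
  x=-2.945: |R|=0.80556 <1
  x=-2.838: |R|=0.76477 <1
  x=-2.028: |R|=0.41366 <1
  x=-1.543: |R|=0.15959 <1
  x=-3.879: |R|=1.11827 >1
  x=-3.831: |R|=1.10387 >1
Interval (-3.5000, 0).

z* = -3.5000.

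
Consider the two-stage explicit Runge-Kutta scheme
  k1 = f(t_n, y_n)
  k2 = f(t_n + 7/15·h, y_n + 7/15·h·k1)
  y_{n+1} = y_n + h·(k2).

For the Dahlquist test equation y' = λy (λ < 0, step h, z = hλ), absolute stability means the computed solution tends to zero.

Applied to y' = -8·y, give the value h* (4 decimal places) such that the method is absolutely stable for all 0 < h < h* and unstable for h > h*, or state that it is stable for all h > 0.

(-2.1429,0); λ=-8 ⇒ h* = (15/7)/8 = 0.2679.

On y'=λy, z=hλ:
  k1=λy_n ⇒ h·k1=z·y_n;  k2=λ(1+7/15z)y_n ⇒ h·k2=z(1+7/15z)y_n
  y_{n+1}/y_n = 1 + z(1+7/15z) = 1 + z + 7/15z²
  ⇒ R(z) = 1 + z + 7/15z².

Find x<0 with |R(x)|<1.
x=-0.82: |R|=0.4938
R=1: x+7/15x²=0 ⇒ x=−15/7=-2.1429; min R=1−1/(4·7/15)=0.4643>−1
Confirm numerically:
  x=-2.102: |R|=0.95992 <1
  x=-2.035: |R|=0.89757 <1
  x=-2.018: |R|=0.88242 <1
  x=-1.379: |R|=0.50843 <1
  x=-2.713: |R|=1.72184 >1
  x=-2.530: |R|=1.45709 >1
  x=-2.464: |R|=1.36927 >1
Interval (-2.1429, 0).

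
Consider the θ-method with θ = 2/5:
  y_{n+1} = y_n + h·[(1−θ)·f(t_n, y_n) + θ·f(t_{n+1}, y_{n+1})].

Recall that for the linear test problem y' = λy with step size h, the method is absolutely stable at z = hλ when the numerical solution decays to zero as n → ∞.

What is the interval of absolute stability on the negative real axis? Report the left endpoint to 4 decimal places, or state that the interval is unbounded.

(-10.0000, 0).

On y'=λy, z=hλ:
  y_{n+1} = y_n + z·[3/5·y_n + 2/5·y_{n+1}] ⇒ (1 − 2/5z)y_{n+1} = (1 + 3/5z)y_n
  R(z) = (1 + 3/5z)/(1 − 2/5z).

Solve |R(x)|<1 on ℝ⁻.
x=-0.31: |R|=0.7242
R=−1: 1+3/5x = −1+2/5x ⇒ -1/5x=2 ⇒ x=2/(-1/5)=-10.0000
Confirm numerically:
  x=-6.941: |R|=0.83799 <1
  x=-6.455: |R|=0.80207 <1
  x=-5.409: |R|=0.70976 <1
  x=-10.455: |R|=1.01756 >1
  x=-10.172: |R|=1.00679 >1
So |R|<1 on (-10.0000, 0).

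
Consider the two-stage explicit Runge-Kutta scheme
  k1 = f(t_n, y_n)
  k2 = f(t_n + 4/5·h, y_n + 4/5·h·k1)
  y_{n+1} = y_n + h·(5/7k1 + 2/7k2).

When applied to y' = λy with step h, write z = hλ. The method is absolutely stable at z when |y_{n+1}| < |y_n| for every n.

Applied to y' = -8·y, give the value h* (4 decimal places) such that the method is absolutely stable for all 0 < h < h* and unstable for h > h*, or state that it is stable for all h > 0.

On y'=λy, z=hλ:
  k1=λy_n ⇒ h·k1=z·y_n;  k2=λ(1+4/5z)y_n ⇒ h·k2=z(1+4/5z)y_n
  y_{n+1}/y_n = 1 + 5/7z + 2/7z(1+4/5z) = 1 + z + 8/35z²
  so R(z) = 1 + z + 8/35z².

Find x<0 with |R(x)|<1.
x=-1.28: |R|=0.0945
R=1: x+8/35x²=0 ⇒ x=−35/8=-4.3750; min R=1−1/(4·8/35)=-0.0938>−1
Confirm numerically:
  x=-3.464: |R|=0.27870 <1
  x=-2.835: |R|=0.00208 <1
  x=-1.917: |R|=0.07703 <1
  x=-1.785: |R|=0.05672 <1
  x=-4.887: |R|=1.57192 >1
  x=-4.860: |R|=1.53877 >1
  x=-4.622: |R|=1.26094 >1
Interval (-4.3750, 0).

(-4.3750,0); λ=-8 ⇒ h* = (35/8)/8 = 0.5469.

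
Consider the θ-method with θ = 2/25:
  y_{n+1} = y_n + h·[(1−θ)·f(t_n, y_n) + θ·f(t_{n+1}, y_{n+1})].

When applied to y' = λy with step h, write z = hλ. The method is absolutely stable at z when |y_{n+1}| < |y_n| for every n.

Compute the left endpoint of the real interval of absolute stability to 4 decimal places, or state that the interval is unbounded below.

Test eqn y'=λy, z=hλ:
  y_{n+1} = y_n + z·[23/25·y_n + 2/25·y_{n+1}] ⇒ (1 − 2/25z)y_{n+1} = (1 + 23/25z)y_n
  Hence R(z) = (1 + 23/25z)/(1 − 2/25z).

Find x<0 with |R(x)|<1.
x=-0.67: |R|=0.3641
R=−1: 1+23/25x = −1+2/25x ⇒ -21/25x=2 ⇒ x=2/(-21/25)=-2.3810
Confirm numerically:
  x=-2.358: |R|=0.98378 <1
  x=-2.109: |R|=0.80454 <1
  x=-1.213: |R|=0.10570 <1
  x=-1.086: |R|=0.00081 <1
  x=-2.637: |R|=1.17761 >1
  x=-2.491: |R|=1.07708 >1
Interval (-2.3810, 0).

left endpoint -2.3810.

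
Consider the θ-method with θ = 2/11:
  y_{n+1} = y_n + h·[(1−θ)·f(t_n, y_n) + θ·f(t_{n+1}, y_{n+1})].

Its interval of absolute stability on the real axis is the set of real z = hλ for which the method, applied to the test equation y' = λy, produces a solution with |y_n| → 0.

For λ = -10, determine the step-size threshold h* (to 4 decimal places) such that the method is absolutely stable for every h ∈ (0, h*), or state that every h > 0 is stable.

With y'=λy (z=hλ):
  y_{n+1} = y_n + z·[9/11·y_n + 2/11·y_{n+1}] ⇒ (1 − 2/11z)y_{n+1} = (1 + 9/11z)y_n
  ⇒ R(z) = (1 + 9/11z)/(1 − 2/11z).

Solve |R(x)|<1 on ℝ⁻.
x=-0.76: |R|=0.3323
R=−1: 1+9/11x = −1+2/11x ⇒ -7/11x=2 ⇒ x=2/(-7/11)=-3.1429
Confirm numerically:
  x=-3.091: |R|=0.97887 <1
  x=-2.870: |R|=0.88590 <1
  x=-2.627: |R|=0.77784 <1
  x=-1.603: |R|=0.24124 <1
  x=-3.574: |R|=1.16630 >1
  x=-3.379: |R|=1.09308 >1
  x=-3.361: |R|=1.08616 >1
Stable set (-3.1429, 0).

(-3.1429,0); λ=-10 ⇒ h* = (22/7)/10 = 0.3143.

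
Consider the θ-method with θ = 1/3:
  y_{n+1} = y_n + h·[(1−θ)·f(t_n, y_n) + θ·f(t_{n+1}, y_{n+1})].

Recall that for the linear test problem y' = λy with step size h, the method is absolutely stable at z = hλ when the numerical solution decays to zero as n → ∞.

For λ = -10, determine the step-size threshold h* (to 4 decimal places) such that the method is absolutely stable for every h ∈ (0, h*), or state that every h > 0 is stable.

Set f=λy, z=hλ:
  y_{n+1} = y_n + z·[2/3·y_n + 1/3·y_{n+1}] ⇒ (1 − 1/3z)y_{n+1} = (1 + 2/3z)y_n
  ⇒ R(z) = (1 + 2/3z)/(1 − 1/3z).

Need |R(x)|<1, x<0.
x=-1.18: |R|=0.1531
R=−1: 1+2/3x = −1+1/3x ⇒ -1/3x=2 ⇒ x=2/(-1/3)=-6.0000
Confirm numerically:
  x=-5.462: |R|=0.93642 <1
  x=-4.965: |R|=0.87006 <1
  x=-3.559: |R|=0.62784 <1
  x=-2.960: |R|=0.48993 <1
  x=-6.528: |R|=1.05542 >1
  x=-6.143: |R|=1.01564 >1
Interval (-6.0000, 0).

(-6.0000,0); λ=-10 ⇒ h* = (6)/10 = 0.6000.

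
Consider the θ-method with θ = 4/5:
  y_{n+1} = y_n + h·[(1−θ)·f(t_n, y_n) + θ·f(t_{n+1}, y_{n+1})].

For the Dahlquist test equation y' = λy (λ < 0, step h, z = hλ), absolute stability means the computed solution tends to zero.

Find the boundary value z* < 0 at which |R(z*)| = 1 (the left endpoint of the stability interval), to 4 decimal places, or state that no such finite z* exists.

Test eqn y'=λy, z=hλ:
  y_{n+1} = y_n + z·[1/5·y_n + 4/5·y_{n+1}] ⇒ (1 − 4/5z)y_{n+1} = (1 + 1/5z)y_n
  ⇒ R(z) = (1 + 1/5z)/(1 − 4/5z).

Find x<0 with |R(x)|<1.
x=-1.03: |R|=0.4353
x=-2: |R|=0.2308
x=-10: |R|=0.1111
x=-100: |R|=0.2346
θ=4/5≥1/2 ⇒ |1+1/5x|<|1−4/5x| ∀x<0 ⇒ stable on all of ℝ⁻.

unbounded; (−∞, 0).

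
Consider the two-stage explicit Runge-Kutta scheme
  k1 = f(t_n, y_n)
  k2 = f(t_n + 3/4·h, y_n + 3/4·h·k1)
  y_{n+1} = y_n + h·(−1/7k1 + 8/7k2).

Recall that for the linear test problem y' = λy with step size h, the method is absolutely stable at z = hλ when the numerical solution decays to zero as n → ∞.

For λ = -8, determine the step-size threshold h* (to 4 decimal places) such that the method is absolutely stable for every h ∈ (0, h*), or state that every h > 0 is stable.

Set f=λy, z=hλ:
  k1=λy_n ⇒ h·k1=z·y_n;  k2=λ(1+3/4z)y_n ⇒ h·k2=z(1+3/4z)y_n
  y_{n+1}/y_n = 1 − 1/7z + 8/7z(1+3/4z) = 1 + z + 6/7z²
  R(z) = 1 + z + 6/7z².

Find x<0 with |R(x)|<1.
x=-1.31: |R|=1.1609
R=1: x+6/7x²=0 ⇒ x=−7/6=-1.1667; min R=1−1/(4·6/7)=0.7083>−1
Confirm numerically:
  x=-1.010: |R|=0.86437 <1
  x=-0.941: |R|=0.81798 <1
  x=-0.691: |R|=0.71827 <1
  x=-1.550: |R|=1.50929 >1
  x=-1.402: |R|=1.28280 >1
Interval (-1.1667, 0).

(-1.1667,0); λ=-8 ⇒ h* = (7/6)/8 = 0.1458.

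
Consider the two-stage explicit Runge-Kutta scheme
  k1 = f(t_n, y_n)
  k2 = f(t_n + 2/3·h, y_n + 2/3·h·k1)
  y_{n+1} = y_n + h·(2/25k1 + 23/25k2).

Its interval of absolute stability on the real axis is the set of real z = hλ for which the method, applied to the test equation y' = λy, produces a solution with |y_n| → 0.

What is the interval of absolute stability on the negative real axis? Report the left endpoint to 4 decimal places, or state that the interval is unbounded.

z∈(-1.6304,0).

Test eqn y'=λy, z=hλ:
  k1=λy_n ⇒ h·k1=z·y_n;  k2=λ(1+2/3z)y_n ⇒ h·k2=z(1+2/3z)y_n
  y_{n+1}/y_n = 1 + 2/25z + 23/25z(1+2/3z) = 1 + z + 46/75z²
  Hence R(z) = 1 + z + 46/75z².

Find x<0 with |R(x)|<1.
x=-1.25: |R|=0.7083
R=1: x+46/75x²=0 ⇒ x=−75/46=-1.6304; min R=1−1/(4·46/75)=0.5924>−1
Confirm numerically:
  x=-1.367: |R|=0.77913 <1
  x=-0.910: |R|=0.59790 <1
  x=-0.813: |R|=0.59239 <1
  x=-0.759: |R|=0.59433 <1
  x=-2.124: |R|=1.64298 >1
  x=-1.845: |R|=1.24280 >1
Stable set (-1.6304, 0).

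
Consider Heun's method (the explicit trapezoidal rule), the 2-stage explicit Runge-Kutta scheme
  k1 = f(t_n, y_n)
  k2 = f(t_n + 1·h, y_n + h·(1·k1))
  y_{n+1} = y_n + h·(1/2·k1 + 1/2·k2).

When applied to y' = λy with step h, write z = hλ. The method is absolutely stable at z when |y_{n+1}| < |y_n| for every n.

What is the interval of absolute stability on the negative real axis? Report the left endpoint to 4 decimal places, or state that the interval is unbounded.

On y'=λy, z=hλ:
  order 2, 2-stage ⇒ R(z)=1+z+z^2/2
  (e.g. R(-1.45)=0.60125, |R|=0.60125)

Need |R(x)|<1, x<0.
x=-1.45: |R|=0.6013
|R(-1.72)|=0.7592 |R(-1.35)|=0.5613 |R(-1.32)|=0.5512
Bisect:
  x_lo=-2.3630 |R|=1.4288  x_hi=-0.0782 |R|=0.9249
  mid=-1.22057 |R|=0.52432 →hi
  mid=-1.79177 |R|=0.81345 →hi
  mid=-2.07737 |R|=1.08036 →lo
  mid=-1.93457 |R|=0.93671 →hi
  mid=-2.00597 |R|=1.00599 →lo
  mid=-1.97027 |R|=0.97071 →hi
  mid=-1.98812 |R|=0.98819 →hi
  mid=-1.99705 |R|=0.99705 →hi
  ...
  [-2.00011,-1.99997] ⇒ x*=-2.0000
Stable set (-2.0000, 0).

z∈(-2.0000,0).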